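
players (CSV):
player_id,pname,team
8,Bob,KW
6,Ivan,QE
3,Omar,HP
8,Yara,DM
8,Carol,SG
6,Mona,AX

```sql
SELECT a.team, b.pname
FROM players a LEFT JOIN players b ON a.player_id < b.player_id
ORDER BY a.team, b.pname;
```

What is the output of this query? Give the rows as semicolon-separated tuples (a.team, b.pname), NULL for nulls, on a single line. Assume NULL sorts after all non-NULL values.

LEFT JOIN keeps every row from `players a`; unmatched rows get NULL for `players b`'s columns.
Matching on a.player_id < b.player_id.
- a (player_id=8) has no partner → padded with NULL.
- a (player_id=6) pairs with 3 row(s) of b.
- a (player_id=3) pairs with 5 row(s) of b.
- a (player_id=8) has no partner → padded with NULL.
- a (player_id=8) has no partner → padded with NULL.
- a (player_id=6) pairs with 3 row(s) of b.

(AX, Bob); (AX, Carol); (AX, Yara); (DM, NULL); (HP, Bob); (HP, Carol); (HP, Ivan); (HP, Mona); (HP, Yara); (KW, NULL); (QE, Bob); (QE, Carol); (QE, Yara); (SG, NULL)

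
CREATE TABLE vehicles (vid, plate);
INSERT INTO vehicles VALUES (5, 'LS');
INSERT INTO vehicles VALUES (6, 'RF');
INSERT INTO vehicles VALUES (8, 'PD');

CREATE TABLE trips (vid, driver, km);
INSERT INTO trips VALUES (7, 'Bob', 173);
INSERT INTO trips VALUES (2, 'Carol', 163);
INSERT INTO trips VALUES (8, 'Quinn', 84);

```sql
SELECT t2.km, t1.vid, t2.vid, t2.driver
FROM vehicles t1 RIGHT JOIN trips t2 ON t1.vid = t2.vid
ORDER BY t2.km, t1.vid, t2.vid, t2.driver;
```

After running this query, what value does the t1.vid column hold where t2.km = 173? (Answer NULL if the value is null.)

NULL

RIGHT JOIN keeps every row from `trips`; unmatched rows get NULL for `vehicles`'s columns.
Matching on t1.vid = t2.vid.
- t1 row (vid=5): no match.
- t1 row (vid=6): no match.
- t1 row (vid=8): matches 1 t2 row(s) → 1 output row(s).
- plus 2 unmatched t2 row(s), each kept with NULL t1 columns.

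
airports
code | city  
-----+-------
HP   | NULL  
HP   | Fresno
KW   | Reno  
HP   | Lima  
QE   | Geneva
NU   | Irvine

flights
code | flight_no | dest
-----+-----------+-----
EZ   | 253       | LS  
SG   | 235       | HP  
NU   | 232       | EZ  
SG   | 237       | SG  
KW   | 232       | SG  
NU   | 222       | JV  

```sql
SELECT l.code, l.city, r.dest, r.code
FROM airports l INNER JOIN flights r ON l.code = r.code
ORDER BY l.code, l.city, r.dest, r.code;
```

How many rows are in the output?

INNER JOIN keeps only pairs where the ON condition holds.
Matching on l.code = r.code.
- l[0] code=HP → no match; dropped.
- l[1] code=HP → no match; dropped.
- l[2] code=KW → 1 match(es) in r → 1 row(s).
- l[3] code=HP → no match; dropped.
- l[4] code=QE → no match; dropped.
- l[5] code=NU → 2 match(es) in r → 2 row(s).
Total: 3 rows.

3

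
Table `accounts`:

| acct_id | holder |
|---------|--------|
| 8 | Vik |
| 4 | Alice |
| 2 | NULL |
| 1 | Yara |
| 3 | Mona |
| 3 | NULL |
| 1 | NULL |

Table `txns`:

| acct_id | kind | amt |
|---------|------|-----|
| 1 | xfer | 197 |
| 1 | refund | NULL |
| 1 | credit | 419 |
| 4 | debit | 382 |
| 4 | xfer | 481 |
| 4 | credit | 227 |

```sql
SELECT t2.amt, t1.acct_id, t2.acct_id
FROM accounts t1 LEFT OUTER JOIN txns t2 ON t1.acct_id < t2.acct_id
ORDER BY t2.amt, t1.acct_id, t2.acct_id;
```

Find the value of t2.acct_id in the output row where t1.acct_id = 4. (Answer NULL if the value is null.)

NULL

LEFT JOIN keeps every row from `accounts`; unmatched rows get NULL for `txns`'s columns.
Matching on t1.acct_id < t2.acct_id.
- t1 (acct_id=8) has no partner → padded with NULL.
- t1 (acct_id=4) has no partner → padded with NULL.
- t1 (acct_id=2) pairs with 3 row(s) of t2.
- t1 (acct_id=1) pairs with 3 row(s) of t2.
- t1 (acct_id=3) pairs with 3 row(s) of t2.
- t1 (acct_id=3) pairs with 3 row(s) of t2.
- t1 (acct_id=1) pairs with 3 row(s) of t2.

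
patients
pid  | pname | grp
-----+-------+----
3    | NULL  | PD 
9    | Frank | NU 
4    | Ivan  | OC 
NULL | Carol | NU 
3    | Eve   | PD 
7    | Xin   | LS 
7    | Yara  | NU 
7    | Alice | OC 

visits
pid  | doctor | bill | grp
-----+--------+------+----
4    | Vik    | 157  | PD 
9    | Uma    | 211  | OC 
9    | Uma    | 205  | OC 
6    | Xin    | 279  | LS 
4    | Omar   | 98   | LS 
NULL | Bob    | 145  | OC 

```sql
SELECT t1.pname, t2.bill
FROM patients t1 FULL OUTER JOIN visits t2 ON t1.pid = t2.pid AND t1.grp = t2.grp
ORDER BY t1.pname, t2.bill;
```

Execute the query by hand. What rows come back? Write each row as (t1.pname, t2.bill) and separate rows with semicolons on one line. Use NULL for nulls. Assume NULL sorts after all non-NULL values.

(Alice, NULL); (Carol, NULL); (Eve, NULL); (Frank, NULL); (Ivan, NULL); (Xin, NULL); (Yara, NULL); (NULL, 98); (NULL, 145); (NULL, 157); (NULL, 205); (NULL, 211); (NULL, 279); (NULL, NULL)

FULL OUTER JOIN keeps every row from both sides; unmatched rows get NULL for the other side's columns.
Matching on t1.pid = t2.pid AND t1.grp = t2.grp. A NULL in a compared column never satisfies the condition.
- t1 (pid=3, grp=PD) has no partner → padded with NULL.
- t1 (pid=9, grp=NU) has no partner → padded with NULL.
- t1 (pid=4, grp=OC) has no partner → padded with NULL.
- t1 (pid=NULL, grp=NU) has no partner → padded with NULL.
- t1 (pid=3, grp=PD) has no partner → padded with NULL.
- t1 (pid=7, grp=LS) has no partner → padded with NULL.
- t1 (pid=7, grp=NU) has no partner → padded with NULL.
- t1 (pid=7, grp=OC) has no partner → padded with NULL.
- plus 6 unmatched t2 row(s), each kept with NULL t1 columns.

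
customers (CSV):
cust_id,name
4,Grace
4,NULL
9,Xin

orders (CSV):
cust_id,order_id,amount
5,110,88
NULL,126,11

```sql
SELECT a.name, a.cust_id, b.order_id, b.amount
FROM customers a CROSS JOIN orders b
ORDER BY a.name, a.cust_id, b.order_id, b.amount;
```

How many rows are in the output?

CROSS JOIN pairs every row of `customers` with every row of `orders`: 3 × 2 = 6 rows.

6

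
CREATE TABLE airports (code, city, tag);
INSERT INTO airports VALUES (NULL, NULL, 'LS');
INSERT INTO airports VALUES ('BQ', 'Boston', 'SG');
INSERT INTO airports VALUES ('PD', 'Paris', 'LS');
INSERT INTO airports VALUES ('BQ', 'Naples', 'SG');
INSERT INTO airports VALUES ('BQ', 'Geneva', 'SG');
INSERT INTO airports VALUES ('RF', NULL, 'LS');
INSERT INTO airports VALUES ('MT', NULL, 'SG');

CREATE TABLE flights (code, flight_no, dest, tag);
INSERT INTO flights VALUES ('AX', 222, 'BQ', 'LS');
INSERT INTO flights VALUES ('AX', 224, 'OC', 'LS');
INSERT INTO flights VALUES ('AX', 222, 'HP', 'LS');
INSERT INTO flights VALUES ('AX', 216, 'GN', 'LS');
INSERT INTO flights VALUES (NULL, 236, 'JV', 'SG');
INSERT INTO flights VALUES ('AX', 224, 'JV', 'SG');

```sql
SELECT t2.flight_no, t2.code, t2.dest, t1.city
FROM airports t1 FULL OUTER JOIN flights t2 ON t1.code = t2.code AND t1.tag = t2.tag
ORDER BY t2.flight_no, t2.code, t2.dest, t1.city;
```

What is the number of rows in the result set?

13

FULL OUTER JOIN keeps every row from both sides; unmatched rows get NULL for the other side's columns.
Matching on t1.code = t2.code AND t1.tag = t2.tag. A NULL in a compared column never satisfies the condition.
Matched pairs: 0; unmatched t1 rows kept: 7; unmatched t2 rows kept: 6.
Total: 0 matched + 13 padded = 13 rows.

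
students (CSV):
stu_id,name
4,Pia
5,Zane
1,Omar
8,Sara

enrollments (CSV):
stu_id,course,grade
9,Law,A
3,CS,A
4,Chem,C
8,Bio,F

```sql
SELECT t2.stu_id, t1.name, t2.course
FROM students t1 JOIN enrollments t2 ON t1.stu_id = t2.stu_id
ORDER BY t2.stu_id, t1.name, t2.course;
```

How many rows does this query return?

2

INNER JOIN keeps only pairs where the ON condition holds.
Matching on t1.stu_id = t2.stu_id.
- stu_id=4: 1 matching t2 row(s), so 1 row(s) emitted.
- stu_id=5: no matching t2 row, dropped.
- stu_id=1: no matching t2 row, dropped.
- stu_id=8: 1 matching t2 row(s), so 1 row(s) emitted.
Total: 2 rows.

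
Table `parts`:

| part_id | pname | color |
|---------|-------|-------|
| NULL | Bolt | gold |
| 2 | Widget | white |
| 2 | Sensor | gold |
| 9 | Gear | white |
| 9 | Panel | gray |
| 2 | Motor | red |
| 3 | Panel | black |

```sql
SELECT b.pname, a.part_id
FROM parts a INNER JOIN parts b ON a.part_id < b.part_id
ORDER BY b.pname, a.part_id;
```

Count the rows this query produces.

11

INNER JOIN keeps only pairs where the ON condition holds.
Matching on a.part_id < b.part_id. A NULL in a compared column never satisfies the condition.
- part_id=NULL: no matching b row, dropped.
- part_id=2: 3 matching b row(s), so 3 row(s) emitted.
- part_id=2: 3 matching b row(s), so 3 row(s) emitted.
- part_id=9: no matching b row, dropped.
- part_id=9: no matching b row, dropped.
- part_id=2: 3 matching b row(s), so 3 row(s) emitted.
- part_id=3: 2 matching b row(s), so 2 row(s) emitted.
Total: 11 rows.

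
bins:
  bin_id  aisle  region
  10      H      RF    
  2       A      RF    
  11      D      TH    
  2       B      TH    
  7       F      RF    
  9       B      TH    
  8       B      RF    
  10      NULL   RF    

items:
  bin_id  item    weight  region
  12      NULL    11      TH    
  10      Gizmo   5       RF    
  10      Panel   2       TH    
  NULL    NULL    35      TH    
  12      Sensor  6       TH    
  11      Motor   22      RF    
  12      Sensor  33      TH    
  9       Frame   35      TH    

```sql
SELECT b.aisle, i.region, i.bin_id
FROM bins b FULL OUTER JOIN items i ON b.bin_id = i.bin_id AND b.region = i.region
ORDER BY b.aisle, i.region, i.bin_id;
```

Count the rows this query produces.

FULL OUTER JOIN keeps every row from both sides; unmatched rows get NULL for the other side's columns.
Matching on b.bin_id = i.bin_id AND b.region = i.region. A NULL in a compared column never satisfies the condition.
- b[0] bin_id=10, region=RF → 1 match(es) in i → 1 row(s).
- b[1] bin_id=2, region=RF → no match; kept with NULLs on the i side.
- b[2] bin_id=11, region=TH → no match; kept with NULLs on the i side.
- b[3] bin_id=2, region=TH → no match; kept with NULLs on the i side.
- b[4] bin_id=7, region=RF → no match; kept with NULLs on the i side.
- b[5] bin_id=9, region=TH → 1 match(es) in i → 1 row(s).
- b[6] bin_id=8, region=RF → no match; kept with NULLs on the i side.
- b[7] bin_id=10, region=RF → 1 match(es) in i → 1 row(s).
- plus 6 unmatched i row(s), each kept with NULL b columns.
Total: 3 matched + 11 padded = 14 rows.

14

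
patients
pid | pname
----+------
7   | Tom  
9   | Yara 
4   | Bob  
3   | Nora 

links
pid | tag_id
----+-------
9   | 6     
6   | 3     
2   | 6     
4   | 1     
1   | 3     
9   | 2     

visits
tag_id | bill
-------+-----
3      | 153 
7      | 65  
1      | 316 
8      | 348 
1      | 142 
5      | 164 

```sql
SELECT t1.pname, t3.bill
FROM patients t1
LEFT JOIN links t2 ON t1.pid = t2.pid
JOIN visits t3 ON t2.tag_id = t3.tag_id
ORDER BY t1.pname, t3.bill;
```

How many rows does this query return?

Step 1 — t1 LEFT JOIN t2 on pid → 5 row(s).
Then INNER JOIN `visits t3` on tag_id: keep only rows whose t2.tag_id appears in t3.
Result: 2 row(s).

2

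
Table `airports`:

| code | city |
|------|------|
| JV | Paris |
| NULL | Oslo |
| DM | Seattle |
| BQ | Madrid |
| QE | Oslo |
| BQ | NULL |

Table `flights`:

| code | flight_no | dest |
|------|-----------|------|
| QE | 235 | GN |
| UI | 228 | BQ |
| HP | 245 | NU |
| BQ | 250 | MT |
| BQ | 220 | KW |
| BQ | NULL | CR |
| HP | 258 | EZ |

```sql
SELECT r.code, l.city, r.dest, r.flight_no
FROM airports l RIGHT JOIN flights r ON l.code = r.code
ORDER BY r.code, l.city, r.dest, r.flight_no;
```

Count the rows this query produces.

10

RIGHT JOIN keeps every row from `flights`; unmatched rows get NULL for `airports`'s columns.
Matching on l.code = r.code. A NULL in a compared column never satisfies the condition.
- code=JV: no matching r row.
- code=NULL: no matching r row.
- code=DM: no matching r row.
- code=BQ: 3 matching r row(s), so 3 row(s) emitted.
- code=QE: 1 matching r row(s), so 1 row(s) emitted.
- code=BQ: 3 matching r row(s), so 3 row(s) emitted.
- 3 row(s) from r found no l partner → padded with NULL.
Total: 7 matched + 3 padded = 10 rows.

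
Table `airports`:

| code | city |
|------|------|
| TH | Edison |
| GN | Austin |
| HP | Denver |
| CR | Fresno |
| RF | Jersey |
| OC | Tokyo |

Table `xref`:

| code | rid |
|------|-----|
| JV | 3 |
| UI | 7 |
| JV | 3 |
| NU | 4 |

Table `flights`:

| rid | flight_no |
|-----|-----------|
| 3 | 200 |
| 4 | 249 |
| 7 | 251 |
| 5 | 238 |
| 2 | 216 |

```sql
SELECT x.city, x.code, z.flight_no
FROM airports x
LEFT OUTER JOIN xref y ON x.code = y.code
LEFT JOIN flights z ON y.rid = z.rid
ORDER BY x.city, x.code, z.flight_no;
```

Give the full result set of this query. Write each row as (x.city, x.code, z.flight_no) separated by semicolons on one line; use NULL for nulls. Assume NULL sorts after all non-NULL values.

Joins associate left-to-right: airports LEFT JOIN xref on code gives 6 intermediate row(s).
Then LEFT JOIN `flights z` on rid: each of those 6 rows is kept; rows whose y.rid has no match in z get NULL for z's columns.

(Austin, GN, NULL); (Denver, HP, NULL); (Edison, TH, NULL); (Fresno, CR, NULL); (Jersey, RF, NULL); (Tokyo, OC, NULL)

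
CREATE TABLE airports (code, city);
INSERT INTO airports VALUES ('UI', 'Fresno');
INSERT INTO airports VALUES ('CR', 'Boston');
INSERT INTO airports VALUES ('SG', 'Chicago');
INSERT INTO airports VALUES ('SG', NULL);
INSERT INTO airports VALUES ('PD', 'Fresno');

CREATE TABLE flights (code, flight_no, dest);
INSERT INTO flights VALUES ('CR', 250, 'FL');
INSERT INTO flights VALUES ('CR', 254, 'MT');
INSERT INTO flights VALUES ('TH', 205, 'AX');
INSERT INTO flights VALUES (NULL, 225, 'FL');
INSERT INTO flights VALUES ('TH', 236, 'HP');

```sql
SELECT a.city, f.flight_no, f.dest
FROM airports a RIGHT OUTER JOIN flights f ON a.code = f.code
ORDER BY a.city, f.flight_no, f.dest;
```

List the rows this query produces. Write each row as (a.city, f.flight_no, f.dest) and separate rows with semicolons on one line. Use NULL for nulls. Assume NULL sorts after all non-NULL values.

RIGHT JOIN keeps every row from `flights`; unmatched rows get NULL for `airports`'s columns.
Matching on a.code = f.code. A NULL in a compared column never satisfies the condition.
- code=UI: no matching f row.
- code=CR: 2 matching f row(s), so 2 row(s) emitted.
- code=SG: no matching f row.
- code=SG: no matching f row.
- code=PD: no matching f row.
- 3 row(s) from f found no a partner → padded with NULL.
After projecting and ordering:
a.city | f.flight_no | f.dest
Boston | 250 | FL
Boston | 254 | MT
NULL | 205 | AX
NULL | 225 | FL
NULL | 236 | HP

(Boston, 250, FL); (Boston, 254, MT); (NULL, 205, AX); (NULL, 225, FL); (NULL, 236, HP)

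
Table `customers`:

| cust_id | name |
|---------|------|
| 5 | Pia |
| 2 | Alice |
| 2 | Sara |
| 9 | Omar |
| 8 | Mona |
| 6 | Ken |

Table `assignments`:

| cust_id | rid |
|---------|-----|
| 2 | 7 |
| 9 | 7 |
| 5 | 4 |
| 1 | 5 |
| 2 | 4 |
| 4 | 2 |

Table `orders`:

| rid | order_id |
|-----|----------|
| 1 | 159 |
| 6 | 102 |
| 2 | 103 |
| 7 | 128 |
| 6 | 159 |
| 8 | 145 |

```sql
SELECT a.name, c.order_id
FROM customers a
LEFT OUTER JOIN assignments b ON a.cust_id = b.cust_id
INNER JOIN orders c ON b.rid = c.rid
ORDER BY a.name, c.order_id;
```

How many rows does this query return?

3

Step 1 — a LEFT JOIN b on cust_id → 8 row(s).
Then INNER JOIN `orders c` on rid: keep only rows whose b.rid appears in c.
Result: 3 row(s).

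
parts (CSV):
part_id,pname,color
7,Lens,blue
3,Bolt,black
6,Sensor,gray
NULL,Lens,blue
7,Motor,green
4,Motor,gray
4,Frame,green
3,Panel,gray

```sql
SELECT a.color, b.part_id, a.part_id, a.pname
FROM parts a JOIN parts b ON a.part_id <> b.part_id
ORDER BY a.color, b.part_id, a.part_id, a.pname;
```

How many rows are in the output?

INNER JOIN keeps only pairs where the ON condition holds.
Matching on a.part_id <> b.part_id. A NULL in a compared column never satisfies the condition.
Matched pairs: 36.
Total: 36 rows.

36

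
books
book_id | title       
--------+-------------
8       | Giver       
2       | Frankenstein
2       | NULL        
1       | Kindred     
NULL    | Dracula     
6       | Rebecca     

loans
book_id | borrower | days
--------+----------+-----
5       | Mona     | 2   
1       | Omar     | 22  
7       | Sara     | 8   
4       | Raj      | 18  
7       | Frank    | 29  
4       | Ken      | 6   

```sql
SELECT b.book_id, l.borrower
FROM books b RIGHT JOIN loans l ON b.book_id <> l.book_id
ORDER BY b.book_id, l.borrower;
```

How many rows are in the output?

RIGHT JOIN keeps every row from `loans`; unmatched rows get NULL for `books`'s columns.
Matching on b.book_id <> l.book_id. A NULL in a compared column never satisfies the condition.
- b row (book_id=8): matches 6 l row(s) → 6 output row(s).
- b row (book_id=2): matches 6 l row(s) → 6 output row(s).
- b row (book_id=2): matches 6 l row(s) → 6 output row(s).
- b row (book_id=1): matches 5 l row(s) → 5 output row(s).
- b row (book_id=NULL): no match.
- b row (book_id=6): matches 6 l row(s) → 6 output row(s).
- every l row matched at least one b row.
Total: 29 rows.

29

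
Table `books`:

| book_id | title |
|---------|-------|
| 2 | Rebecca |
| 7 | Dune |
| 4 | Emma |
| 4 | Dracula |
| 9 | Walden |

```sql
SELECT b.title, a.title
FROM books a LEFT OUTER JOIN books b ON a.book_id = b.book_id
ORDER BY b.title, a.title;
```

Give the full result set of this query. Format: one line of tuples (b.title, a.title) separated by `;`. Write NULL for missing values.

(Dracula, Dracula); (Dracula, Emma); (Dune, Dune); (Emma, Dracula); (Emma, Emma); (Rebecca, Rebecca); (Walden, Walden)

LEFT JOIN keeps every row from `books a`; unmatched rows get NULL for `books b`'s columns.
Matching on a.book_id = b.book_id.
- book_id=2: 1 matching b row(s), so 1 row(s) emitted.
- book_id=7: 1 matching b row(s), so 1 row(s) emitted.
- book_id=4: 2 matching b row(s), so 2 row(s) emitted.
- book_id=4: 2 matching b row(s), so 2 row(s) emitted.
- book_id=9: 1 matching b row(s), so 1 row(s) emitted.
After projecting and ordering:
b.title | a.title
Dracula | Dracula
Dracula | Emma
Dune | Dune
Emma | Dracula
Emma | Emma
Rebecca | Rebecca
Walden | Walden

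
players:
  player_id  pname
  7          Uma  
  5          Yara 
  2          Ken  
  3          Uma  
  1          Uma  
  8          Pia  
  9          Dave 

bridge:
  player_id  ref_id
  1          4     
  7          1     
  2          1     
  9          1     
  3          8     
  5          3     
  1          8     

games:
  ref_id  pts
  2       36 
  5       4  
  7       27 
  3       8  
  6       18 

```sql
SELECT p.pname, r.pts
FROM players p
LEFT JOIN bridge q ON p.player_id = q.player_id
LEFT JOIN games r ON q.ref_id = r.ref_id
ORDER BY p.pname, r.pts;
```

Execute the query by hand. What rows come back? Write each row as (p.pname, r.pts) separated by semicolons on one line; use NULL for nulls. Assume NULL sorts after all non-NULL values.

Evaluate left to right. First `players p LEFT JOIN bridge q` on player_id: 8 row(s).
Then LEFT JOIN `games r` on ref_id: each of those 8 rows is kept; rows whose q.ref_id has no match in r get NULL for r's columns.

(Dave, NULL); (Ken, NULL); (Pia, NULL); (Uma, NULL); (Uma, NULL); (Uma, NULL); (Uma, NULL); (Yara, 8)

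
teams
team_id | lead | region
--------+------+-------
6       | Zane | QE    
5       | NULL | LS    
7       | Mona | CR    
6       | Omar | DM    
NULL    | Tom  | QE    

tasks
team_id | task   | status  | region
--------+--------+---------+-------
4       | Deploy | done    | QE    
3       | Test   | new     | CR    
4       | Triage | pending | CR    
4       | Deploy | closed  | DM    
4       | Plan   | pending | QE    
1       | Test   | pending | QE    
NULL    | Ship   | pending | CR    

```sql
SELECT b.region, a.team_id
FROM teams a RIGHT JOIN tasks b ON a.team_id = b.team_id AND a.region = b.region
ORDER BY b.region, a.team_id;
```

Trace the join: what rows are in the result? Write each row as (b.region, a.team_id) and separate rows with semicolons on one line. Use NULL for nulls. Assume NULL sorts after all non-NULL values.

RIGHT JOIN keeps every row from `tasks`; unmatched rows get NULL for `teams`'s columns.
Matching on a.team_id = b.team_id AND a.region = b.region. A NULL in a compared column never satisfies the condition.
Matched pairs: 0; unmatched b rows kept: 7.

(CR, NULL); (CR, NULL); (CR, NULL); (DM, NULL); (QE, NULL); (QE, NULL); (QE, NULL)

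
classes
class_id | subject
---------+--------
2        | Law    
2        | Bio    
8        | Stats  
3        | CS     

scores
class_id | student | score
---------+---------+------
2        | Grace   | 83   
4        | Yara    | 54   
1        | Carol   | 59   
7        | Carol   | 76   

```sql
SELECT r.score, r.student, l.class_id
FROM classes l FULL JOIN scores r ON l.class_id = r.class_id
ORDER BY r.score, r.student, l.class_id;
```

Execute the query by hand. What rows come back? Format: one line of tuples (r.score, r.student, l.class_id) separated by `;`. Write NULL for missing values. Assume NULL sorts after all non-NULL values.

FULL OUTER JOIN keeps every row from both sides; unmatched rows get NULL for the other side's columns.
Matching on l.class_id = r.class_id.
- class_id=2: 1 matching r row(s), so 1 row(s) emitted.
- class_id=2: 1 matching r row(s), so 1 row(s) emitted.
- class_id=8: no r row matches, row kept with r columns NULL.
- class_id=3: no r row matches, row kept with r columns NULL.
- 3 r row(s) had no l match → kept, l columns NULL.
After projecting and ordering:
r.score | r.student | l.class_id
54 | Yara | NULL
59 | Carol | NULL
76 | Carol | NULL
83 | Grace | 2
83 | Grace | 2
NULL | NULL | 3
NULL | NULL | 8

(54, Yara, NULL); (59, Carol, NULL); (76, Carol, NULL); (83, Grace, 2); (83, Grace, 2); (NULL, NULL, 3); (NULL, NULL, 8)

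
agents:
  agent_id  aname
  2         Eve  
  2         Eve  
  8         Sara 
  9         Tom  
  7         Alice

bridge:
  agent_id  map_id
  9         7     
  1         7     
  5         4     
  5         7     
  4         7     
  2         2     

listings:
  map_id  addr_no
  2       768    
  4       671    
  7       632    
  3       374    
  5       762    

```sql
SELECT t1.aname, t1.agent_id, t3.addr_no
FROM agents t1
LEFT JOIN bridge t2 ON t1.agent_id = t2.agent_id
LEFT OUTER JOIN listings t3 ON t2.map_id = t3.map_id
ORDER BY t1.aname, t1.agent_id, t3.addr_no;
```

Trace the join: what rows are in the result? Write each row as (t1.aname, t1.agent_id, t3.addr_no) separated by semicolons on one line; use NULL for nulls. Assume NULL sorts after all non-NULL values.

(Alice, 7, NULL); (Eve, 2, 768); (Eve, 2, 768); (Sara, 8, NULL); (Tom, 9, 632)

Step 1 — t1 LEFT JOIN t2 on agent_id → 5 row(s).
Then LEFT JOIN `listings t3` on map_id: each of those 5 rows is kept; rows whose t2.map_id has no match in t3 get NULL for t3's columns.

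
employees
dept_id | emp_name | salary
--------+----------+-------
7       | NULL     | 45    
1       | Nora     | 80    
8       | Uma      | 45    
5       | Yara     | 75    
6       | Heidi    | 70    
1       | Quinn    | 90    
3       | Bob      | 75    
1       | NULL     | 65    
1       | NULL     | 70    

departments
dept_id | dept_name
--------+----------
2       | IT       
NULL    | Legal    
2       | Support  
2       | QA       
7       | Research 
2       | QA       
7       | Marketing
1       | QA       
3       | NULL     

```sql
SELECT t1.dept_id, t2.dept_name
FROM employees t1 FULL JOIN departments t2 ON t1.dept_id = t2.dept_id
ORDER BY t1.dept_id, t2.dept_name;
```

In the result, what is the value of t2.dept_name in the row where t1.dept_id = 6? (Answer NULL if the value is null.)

NULL

FULL OUTER JOIN keeps every row from both sides; unmatched rows get NULL for the other side's columns.
Matching on t1.dept_id = t2.dept_id. A NULL in a compared column never satisfies the condition.
- dept_id=7: 2 matching t2 row(s), so 2 row(s) emitted.
- dept_id=1: 1 matching t2 row(s), so 1 row(s) emitted.
- dept_id=8: no t2 row matches, row kept with t2 columns NULL.
- dept_id=5: no t2 row matches, row kept with t2 columns NULL.
- dept_id=6: no t2 row matches, row kept with t2 columns NULL.
- dept_id=1: 1 matching t2 row(s), so 1 row(s) emitted.
- dept_id=3: 1 matching t2 row(s), so 1 row(s) emitted.
- dept_id=1: 1 matching t2 row(s), so 1 row(s) emitted.
- dept_id=1: 1 matching t2 row(s), so 1 row(s) emitted.
- 5 row(s) from t2 found no t1 partner → padded with NULL.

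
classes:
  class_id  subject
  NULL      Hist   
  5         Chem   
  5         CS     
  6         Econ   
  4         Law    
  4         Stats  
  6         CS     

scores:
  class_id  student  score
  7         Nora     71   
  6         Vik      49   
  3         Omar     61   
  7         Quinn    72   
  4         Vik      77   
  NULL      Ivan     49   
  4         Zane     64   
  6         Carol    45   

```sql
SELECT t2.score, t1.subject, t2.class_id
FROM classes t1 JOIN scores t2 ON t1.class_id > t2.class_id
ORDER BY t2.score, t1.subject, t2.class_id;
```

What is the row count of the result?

14

INNER JOIN keeps only pairs where the ON condition holds.
Matching on t1.class_id > t2.class_id. A NULL in a compared column never satisfies the condition.
- t1 row (class_id=NULL): no match → dropped.
- t1 row (class_id=5): matches 3 t2 row(s) → 3 output row(s).
- t1 row (class_id=5): matches 3 t2 row(s) → 3 output row(s).
- t1 row (class_id=6): matches 3 t2 row(s) → 3 output row(s).
- t1 row (class_id=4): matches 1 t2 row(s) → 1 output row(s).
- t1 row (class_id=4): matches 1 t2 row(s) → 1 output row(s).
- t1 row (class_id=6): matches 3 t2 row(s) → 3 output row(s).
Total: 14 rows.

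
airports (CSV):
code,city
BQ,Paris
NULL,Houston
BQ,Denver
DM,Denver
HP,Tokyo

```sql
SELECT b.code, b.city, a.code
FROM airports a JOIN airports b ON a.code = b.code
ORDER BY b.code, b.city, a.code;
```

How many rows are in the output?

INNER JOIN keeps only pairs where the ON condition holds.
Matching on a.code = b.code. A NULL in a compared column never satisfies the condition.
- code=BQ: 2 matching b row(s), so 2 row(s) emitted.
- code=NULL: no matching b row, dropped.
- code=BQ: 2 matching b row(s), so 2 row(s) emitted.
- code=DM: 1 matching b row(s), so 1 row(s) emitted.
- code=HP: 1 matching b row(s), so 1 row(s) emitted.
Total: 6 rows.

6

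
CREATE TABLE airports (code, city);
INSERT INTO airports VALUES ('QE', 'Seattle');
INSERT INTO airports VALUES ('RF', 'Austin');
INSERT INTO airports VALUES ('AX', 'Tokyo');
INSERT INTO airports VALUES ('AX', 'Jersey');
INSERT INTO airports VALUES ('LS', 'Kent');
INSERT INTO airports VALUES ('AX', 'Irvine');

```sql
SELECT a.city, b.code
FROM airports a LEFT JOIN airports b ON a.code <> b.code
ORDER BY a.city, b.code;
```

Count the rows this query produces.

24

LEFT JOIN keeps every row from `airports a`; unmatched rows get NULL for `airports b`'s columns.
Matching on a.code <> b.code.
- a row (code=QE): matches 5 b row(s) → 5 output row(s).
- a row (code=RF): matches 5 b row(s) → 5 output row(s).
- a row (code=AX): matches 3 b row(s) → 3 output row(s).
- a row (code=AX): matches 3 b row(s) → 3 output row(s).
- a row (code=LS): matches 5 b row(s) → 5 output row(s).
- a row (code=AX): matches 3 b row(s) → 3 output row(s).
Total: 24 rows.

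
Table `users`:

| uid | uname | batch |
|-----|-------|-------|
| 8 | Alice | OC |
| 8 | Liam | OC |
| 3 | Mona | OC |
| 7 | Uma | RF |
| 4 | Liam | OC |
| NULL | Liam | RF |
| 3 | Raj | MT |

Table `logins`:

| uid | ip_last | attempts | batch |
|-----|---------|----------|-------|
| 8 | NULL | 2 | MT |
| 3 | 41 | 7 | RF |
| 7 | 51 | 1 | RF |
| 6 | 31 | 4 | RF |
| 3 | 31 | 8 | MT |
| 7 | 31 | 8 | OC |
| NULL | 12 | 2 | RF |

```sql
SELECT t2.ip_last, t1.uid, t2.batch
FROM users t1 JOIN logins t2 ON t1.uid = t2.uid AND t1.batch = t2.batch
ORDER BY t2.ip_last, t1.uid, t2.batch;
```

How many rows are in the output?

2

INNER JOIN keeps only pairs where the ON condition holds.
Matching on t1.uid = t2.uid AND t1.batch = t2.batch. A NULL in a compared column never satisfies the condition.
Matched pairs: 2.
Total: 2 rows.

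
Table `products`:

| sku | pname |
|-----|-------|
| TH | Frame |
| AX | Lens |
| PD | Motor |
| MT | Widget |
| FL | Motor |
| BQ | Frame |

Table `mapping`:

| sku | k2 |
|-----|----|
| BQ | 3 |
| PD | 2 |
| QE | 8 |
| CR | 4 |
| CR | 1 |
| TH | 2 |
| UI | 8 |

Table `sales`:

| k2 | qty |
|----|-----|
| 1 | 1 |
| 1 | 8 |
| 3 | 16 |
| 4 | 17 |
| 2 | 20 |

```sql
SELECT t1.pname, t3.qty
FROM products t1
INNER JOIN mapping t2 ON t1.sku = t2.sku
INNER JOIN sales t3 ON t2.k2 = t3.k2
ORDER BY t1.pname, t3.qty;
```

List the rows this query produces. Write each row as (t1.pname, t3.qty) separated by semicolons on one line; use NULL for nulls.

(Frame, 16); (Frame, 20); (Motor, 20)

Evaluate left to right. First `products t1 INNER JOIN mapping t2` on sku: 3 row(s).
Then INNER JOIN `sales t3` on k2: keep only rows whose t2.k2 appears in t3.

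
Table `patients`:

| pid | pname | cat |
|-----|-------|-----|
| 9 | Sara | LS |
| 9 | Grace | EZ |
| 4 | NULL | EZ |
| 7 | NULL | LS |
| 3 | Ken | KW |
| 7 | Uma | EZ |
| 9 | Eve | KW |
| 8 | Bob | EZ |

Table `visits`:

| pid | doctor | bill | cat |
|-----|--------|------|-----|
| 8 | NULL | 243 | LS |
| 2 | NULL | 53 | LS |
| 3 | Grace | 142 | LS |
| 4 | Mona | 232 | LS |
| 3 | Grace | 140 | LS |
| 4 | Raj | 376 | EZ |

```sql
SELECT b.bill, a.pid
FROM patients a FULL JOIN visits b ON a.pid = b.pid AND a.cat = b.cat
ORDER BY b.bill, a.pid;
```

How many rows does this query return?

FULL OUTER JOIN keeps every row from both sides; unmatched rows get NULL for the other side's columns.
Matching on a.pid = b.pid AND a.cat = b.cat.
Matched pairs: 1; unmatched a rows kept: 7; unmatched b rows kept: 5.
Total: 1 matched + 12 padded = 13 rows.

13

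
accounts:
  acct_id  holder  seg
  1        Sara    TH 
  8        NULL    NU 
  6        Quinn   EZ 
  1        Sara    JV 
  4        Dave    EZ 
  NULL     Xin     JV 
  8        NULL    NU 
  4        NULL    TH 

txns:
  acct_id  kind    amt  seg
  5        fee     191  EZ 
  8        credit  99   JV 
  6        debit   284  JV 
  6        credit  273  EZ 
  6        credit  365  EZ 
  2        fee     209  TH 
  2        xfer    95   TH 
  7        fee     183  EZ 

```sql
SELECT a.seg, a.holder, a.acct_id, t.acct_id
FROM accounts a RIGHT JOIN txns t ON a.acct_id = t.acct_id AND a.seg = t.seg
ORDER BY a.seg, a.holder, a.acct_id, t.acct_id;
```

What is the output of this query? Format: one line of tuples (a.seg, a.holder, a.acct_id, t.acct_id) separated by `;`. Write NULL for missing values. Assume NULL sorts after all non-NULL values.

RIGHT JOIN keeps every row from `txns`; unmatched rows get NULL for `accounts`'s columns.
Matching on a.acct_id = t.acct_id AND a.seg = t.seg. A NULL in a compared column never satisfies the condition.
- a (acct_id=1, seg=TH) has no partner in t.
- a (acct_id=8, seg=NU) has no partner in t.
- a (acct_id=6, seg=EZ) pairs with 2 row(s) of t.
- a (acct_id=1, seg=JV) has no partner in t.
- a (acct_id=4, seg=EZ) has no partner in t.
- a (acct_id=NULL, seg=JV) has no partner in t.
- a (acct_id=8, seg=NU) has no partner in t.
- a (acct_id=4, seg=TH) has no partner in t.
- 6 row(s) from t found no a partner → padded with NULL.
After projecting and ordering:
a.seg | a.holder | a.acct_id | t.acct_id
EZ | Quinn | 6 | 6
EZ | Quinn | 6 | 6
NULL | NULL | NULL | 2
NULL | NULL | NULL | 2
NULL | NULL | NULL | 5
NULL | NULL | NULL | 6
NULL | NULL | NULL | 7
NULL | NULL | NULL | 8

(EZ, Quinn, 6, 6); (EZ, Quinn, 6, 6); (NULL, NULL, NULL, 2); (NULL, NULL, NULL, 2); (NULL, NULL, NULL, 5); (NULL, NULL, NULL, 6); (NULL, NULL, NULL, 7); (NULL, NULL, NULL, 8)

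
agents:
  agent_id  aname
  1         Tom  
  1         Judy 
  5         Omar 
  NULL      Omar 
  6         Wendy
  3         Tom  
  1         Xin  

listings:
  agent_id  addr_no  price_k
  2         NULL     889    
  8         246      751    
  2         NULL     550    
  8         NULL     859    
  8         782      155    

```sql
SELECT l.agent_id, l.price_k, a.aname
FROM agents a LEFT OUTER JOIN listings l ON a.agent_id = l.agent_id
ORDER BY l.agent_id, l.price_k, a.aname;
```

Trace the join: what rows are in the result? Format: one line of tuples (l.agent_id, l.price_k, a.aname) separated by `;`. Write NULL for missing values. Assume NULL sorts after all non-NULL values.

LEFT JOIN keeps every row from `agents`; unmatched rows get NULL for `listings`'s columns.
Matching on a.agent_id = l.agent_id. A NULL in a compared column never satisfies the condition.
Matched pairs: 0; unmatched a rows kept: 7.

(NULL, NULL, Judy); (NULL, NULL, Omar); (NULL, NULL, Omar); (NULL, NULL, Tom); (NULL, NULL, Tom); (NULL, NULL, Wendy); (NULL, NULL, Xin)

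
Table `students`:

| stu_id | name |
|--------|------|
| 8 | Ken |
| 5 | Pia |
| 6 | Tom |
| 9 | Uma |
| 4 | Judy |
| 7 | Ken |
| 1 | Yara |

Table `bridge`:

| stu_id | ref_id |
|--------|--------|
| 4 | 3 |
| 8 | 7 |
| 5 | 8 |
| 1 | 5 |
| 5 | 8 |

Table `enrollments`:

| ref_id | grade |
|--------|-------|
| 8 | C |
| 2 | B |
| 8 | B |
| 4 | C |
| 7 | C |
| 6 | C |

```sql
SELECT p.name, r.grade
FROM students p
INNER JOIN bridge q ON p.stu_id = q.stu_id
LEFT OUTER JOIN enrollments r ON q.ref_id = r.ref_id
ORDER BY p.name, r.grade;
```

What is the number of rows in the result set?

7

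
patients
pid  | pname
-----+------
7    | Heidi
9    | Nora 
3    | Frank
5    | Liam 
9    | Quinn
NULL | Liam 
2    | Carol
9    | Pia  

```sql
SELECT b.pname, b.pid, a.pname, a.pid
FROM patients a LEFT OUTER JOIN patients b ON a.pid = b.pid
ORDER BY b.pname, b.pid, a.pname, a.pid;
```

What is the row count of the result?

LEFT JOIN keeps every row from `patients a`; unmatched rows get NULL for `patients b`'s columns.
Matching on a.pid = b.pid. A NULL in a compared column never satisfies the condition.
- a[0] pid=7 → 1 match(es) in b → 1 row(s).
- a[1] pid=9 → 3 match(es) in b → 3 row(s).
- a[2] pid=3 → 1 match(es) in b → 1 row(s).
- a[3] pid=5 → 1 match(es) in b → 1 row(s).
- a[4] pid=9 → 3 match(es) in b → 3 row(s).
- a[5] pid=NULL → no match; kept with NULLs on the b side.
- a[6] pid=2 → 1 match(es) in b → 1 row(s).
- a[7] pid=9 → 3 match(es) in b → 3 row(s).
Total: 13 matched + 1 padded = 14 rows.

14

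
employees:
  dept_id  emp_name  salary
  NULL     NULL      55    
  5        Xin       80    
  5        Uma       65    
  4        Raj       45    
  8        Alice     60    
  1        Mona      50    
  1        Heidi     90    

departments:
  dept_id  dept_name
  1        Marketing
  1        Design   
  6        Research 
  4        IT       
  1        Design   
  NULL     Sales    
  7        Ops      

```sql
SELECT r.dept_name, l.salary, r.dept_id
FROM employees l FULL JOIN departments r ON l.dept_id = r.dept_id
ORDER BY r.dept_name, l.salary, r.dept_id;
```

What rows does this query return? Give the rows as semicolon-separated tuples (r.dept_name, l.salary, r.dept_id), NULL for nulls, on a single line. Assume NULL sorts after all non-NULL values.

(Design, 50, 1); (Design, 50, 1); (Design, 90, 1); (Design, 90, 1); (IT, 45, 4); (Marketing, 50, 1); (Marketing, 90, 1); (Ops, NULL, 7); (Research, NULL, 6); (Sales, NULL, NULL); (NULL, 55, NULL); (NULL, 60, NULL); (NULL, 65, NULL); (NULL, 80, NULL)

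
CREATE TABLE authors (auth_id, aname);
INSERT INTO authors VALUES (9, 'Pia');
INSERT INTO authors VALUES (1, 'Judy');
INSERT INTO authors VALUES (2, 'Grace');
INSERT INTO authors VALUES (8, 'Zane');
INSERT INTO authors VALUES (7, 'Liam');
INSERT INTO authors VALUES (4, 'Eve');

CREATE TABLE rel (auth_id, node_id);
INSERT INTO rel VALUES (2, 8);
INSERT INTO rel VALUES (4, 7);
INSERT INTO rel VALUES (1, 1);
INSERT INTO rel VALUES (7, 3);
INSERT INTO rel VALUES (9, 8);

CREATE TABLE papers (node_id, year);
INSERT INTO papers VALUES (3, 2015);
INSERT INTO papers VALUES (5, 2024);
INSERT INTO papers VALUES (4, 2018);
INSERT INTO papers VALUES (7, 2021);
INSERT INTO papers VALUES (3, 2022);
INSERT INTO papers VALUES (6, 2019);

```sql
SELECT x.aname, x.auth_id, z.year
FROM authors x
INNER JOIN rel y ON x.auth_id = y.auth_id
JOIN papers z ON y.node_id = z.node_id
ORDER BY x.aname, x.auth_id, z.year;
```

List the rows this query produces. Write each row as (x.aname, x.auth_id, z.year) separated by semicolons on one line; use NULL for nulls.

Step 1 — x INNER JOIN y on auth_id → 5 row(s).
Then INNER JOIN `papers z` on node_id: keep only rows whose y.node_id appears in z.

(Eve, 4, 2021); (Liam, 7, 2015); (Liam, 7, 2022)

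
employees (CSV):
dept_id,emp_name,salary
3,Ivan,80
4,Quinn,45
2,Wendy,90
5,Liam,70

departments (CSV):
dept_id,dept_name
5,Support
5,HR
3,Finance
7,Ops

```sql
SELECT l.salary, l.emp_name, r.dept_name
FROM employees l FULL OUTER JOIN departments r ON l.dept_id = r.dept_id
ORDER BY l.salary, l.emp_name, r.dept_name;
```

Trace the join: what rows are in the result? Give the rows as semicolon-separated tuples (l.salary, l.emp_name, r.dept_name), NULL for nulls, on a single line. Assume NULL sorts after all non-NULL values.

(45, Quinn, NULL); (70, Liam, HR); (70, Liam, Support); (80, Ivan, Finance); (90, Wendy, NULL); (NULL, NULL, Ops)

FULL OUTER JOIN keeps every row from both sides; unmatched rows get NULL for the other side's columns.
Matching on l.dept_id = r.dept_id.
- l (dept_id=3) pairs with 1 row(s) of r.
- l (dept_id=4) has no partner → padded with NULL.
- l (dept_id=2) has no partner → padded with NULL.
- l (dept_id=5) pairs with 2 row(s) of r.
- 1 r row(s) had no l match → kept, l columns NULL.
After projecting and ordering:
l.salary | l.emp_name | r.dept_name
45 | Quinn | NULL
70 | Liam | HR
70 | Liam | Support
80 | Ivan | Finance
90 | Wendy | NULL
NULL | NULL | Ops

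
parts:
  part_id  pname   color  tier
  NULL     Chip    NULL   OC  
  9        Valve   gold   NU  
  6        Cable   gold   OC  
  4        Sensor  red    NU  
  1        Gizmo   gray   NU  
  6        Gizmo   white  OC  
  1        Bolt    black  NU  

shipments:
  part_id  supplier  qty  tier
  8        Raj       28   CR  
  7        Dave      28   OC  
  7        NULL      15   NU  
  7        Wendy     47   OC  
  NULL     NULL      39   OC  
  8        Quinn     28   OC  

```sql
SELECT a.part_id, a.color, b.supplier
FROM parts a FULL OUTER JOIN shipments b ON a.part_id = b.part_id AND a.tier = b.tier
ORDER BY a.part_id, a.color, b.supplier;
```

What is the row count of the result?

FULL OUTER JOIN keeps every row from both sides; unmatched rows get NULL for the other side's columns.
Matching on a.part_id = b.part_id AND a.tier = b.tier. A NULL in a compared column never satisfies the condition.
- part_id=NULL, tier=OC: no b row matches, row kept with b columns NULL.
- part_id=9, tier=NU: no b row matches, row kept with b columns NULL.
- part_id=6, tier=OC: no b row matches, row kept with b columns NULL.
- part_id=4, tier=NU: no b row matches, row kept with b columns NULL.
- part_id=1, tier=NU: no b row matches, row kept with b columns NULL.
- part_id=6, tier=OC: no b row matches, row kept with b columns NULL.
- part_id=1, tier=NU: no b row matches, row kept with b columns NULL.
- 6 b row(s) had no a match → kept, a columns NULL.
Total: 0 matched + 13 padded = 13 rows.

13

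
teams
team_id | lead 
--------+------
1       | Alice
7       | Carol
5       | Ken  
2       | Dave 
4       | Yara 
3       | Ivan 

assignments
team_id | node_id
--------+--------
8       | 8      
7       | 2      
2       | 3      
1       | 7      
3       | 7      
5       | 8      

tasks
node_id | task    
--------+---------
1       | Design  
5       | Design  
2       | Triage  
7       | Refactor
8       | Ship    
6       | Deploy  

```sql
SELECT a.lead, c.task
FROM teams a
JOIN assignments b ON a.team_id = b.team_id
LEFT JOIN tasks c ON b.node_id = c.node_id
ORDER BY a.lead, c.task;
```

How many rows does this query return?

5

Evaluate left to right. First `teams a INNER JOIN assignments b` on team_id: 5 row(s).
Then LEFT JOIN `tasks c` on node_id: each of those 5 rows is kept; rows whose b.node_id has no match in c get NULL for c's columns.
Result: 5 row(s).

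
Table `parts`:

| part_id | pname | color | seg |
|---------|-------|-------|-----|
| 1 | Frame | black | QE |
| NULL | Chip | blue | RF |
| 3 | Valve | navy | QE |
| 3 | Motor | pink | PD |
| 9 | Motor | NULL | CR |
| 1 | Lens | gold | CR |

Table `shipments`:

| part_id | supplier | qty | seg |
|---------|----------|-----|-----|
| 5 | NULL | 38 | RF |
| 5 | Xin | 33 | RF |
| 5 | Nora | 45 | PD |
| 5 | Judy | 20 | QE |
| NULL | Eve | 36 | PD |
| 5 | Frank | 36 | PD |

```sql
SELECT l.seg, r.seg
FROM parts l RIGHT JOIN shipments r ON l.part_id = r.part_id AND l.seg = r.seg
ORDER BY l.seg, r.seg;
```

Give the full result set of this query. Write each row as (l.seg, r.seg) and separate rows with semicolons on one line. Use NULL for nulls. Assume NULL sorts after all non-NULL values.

RIGHT JOIN keeps every row from `shipments`; unmatched rows get NULL for `parts`'s columns.
Matching on l.part_id = r.part_id AND l.seg = r.seg. A NULL in a compared column never satisfies the condition.
- l[0] part_id=1, seg=QE → no match.
- l[1] part_id=NULL, seg=RF → no match.
- l[2] part_id=3, seg=QE → no match.
- l[3] part_id=3, seg=PD → no match.
- l[4] part_id=9, seg=CR → no match.
- l[5] part_id=1, seg=CR → no match.
- plus 6 unmatched r row(s), each kept with NULL l columns.
After projecting and ordering:
l.seg | r.seg
NULL | PD
NULL | PD
NULL | PD
NULL | QE
NULL | RF
NULL | RF

(NULL, PD); (NULL, PD); (NULL, PD); (NULL, QE); (NULL, RF); (NULL, RF)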